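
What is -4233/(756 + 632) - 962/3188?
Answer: -3707515/1106236 ≈ -3.3515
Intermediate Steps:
-4233/(756 + 632) - 962/3188 = -4233/1388 - 962*1/3188 = -4233*1/1388 - 481/1594 = -4233/1388 - 481/1594 = -3707515/1106236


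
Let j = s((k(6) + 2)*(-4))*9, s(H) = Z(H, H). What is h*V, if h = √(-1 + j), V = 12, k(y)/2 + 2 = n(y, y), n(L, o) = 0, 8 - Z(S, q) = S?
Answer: 12*I ≈ 12.0*I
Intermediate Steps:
Z(S, q) = 8 - S
k(y) = -4 (k(y) = -4 + 2*0 = -4 + 0 = -4)
s(H) = 8 - H
j = 0 (j = (8 - (-4 + 2)*(-4))*9 = (8 - (-2)*(-4))*9 = (8 - 1*8)*9 = (8 - 8)*9 = 0*9 = 0)
h = I (h = √(-1 + 0) = √(-1) = I ≈ 1.0*I)
h*V = I*12 = 12*I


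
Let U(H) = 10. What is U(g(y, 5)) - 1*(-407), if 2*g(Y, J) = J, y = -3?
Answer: 417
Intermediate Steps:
g(Y, J) = J/2
U(g(y, 5)) - 1*(-407) = 10 - 1*(-407) = 10 + 407 = 417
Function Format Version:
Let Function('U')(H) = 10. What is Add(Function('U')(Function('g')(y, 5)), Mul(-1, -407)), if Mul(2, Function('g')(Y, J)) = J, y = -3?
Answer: 417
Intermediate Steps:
Function('g')(Y, J) = Mul(Rational(1, 2), J)
Add(Function('U')(Function('g')(y, 5)), Mul(-1, -407)) = Add(10, Mul(-1, -407)) = Add(10, 407) = 417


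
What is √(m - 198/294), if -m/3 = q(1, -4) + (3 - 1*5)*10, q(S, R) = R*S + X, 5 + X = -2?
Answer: 2*√1131/7 ≈ 9.6087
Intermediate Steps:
X = -7 (X = -5 - 2 = -7)
q(S, R) = -7 + R*S (q(S, R) = R*S - 7 = -7 + R*S)
m = 93 (m = -3*((-7 - 4*1) + (3 - 1*5)*10) = -3*((-7 - 4) + (3 - 5)*10) = -3*(-11 - 2*10) = -3*(-11 - 20) = -3*(-31) = 93)
√(m - 198/294) = √(93 - 198/294) = √(93 - 198*1/294) = √(93 - 33/49) = √(4524/49) = 2*√1131/7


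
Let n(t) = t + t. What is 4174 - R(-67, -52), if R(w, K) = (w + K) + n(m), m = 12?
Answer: 4269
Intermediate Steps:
n(t) = 2*t
R(w, K) = 24 + K + w (R(w, K) = (w + K) + 2*12 = (K + w) + 24 = 24 + K + w)
4174 - R(-67, -52) = 4174 - (24 - 52 - 67) = 4174 - 1*(-95) = 4174 + 95 = 4269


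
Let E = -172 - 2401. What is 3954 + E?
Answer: 1381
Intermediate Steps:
E = -2573
3954 + E = 3954 - 2573 = 1381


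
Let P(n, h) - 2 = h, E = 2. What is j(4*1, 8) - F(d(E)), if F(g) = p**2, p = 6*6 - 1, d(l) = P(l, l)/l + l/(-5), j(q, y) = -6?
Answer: -1231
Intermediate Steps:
P(n, h) = 2 + h
d(l) = -l/5 + (2 + l)/l (d(l) = (2 + l)/l + l/(-5) = (2 + l)/l + l*(-1/5) = (2 + l)/l - l/5 = -l/5 + (2 + l)/l)
p = 35 (p = 36 - 1 = 35)
F(g) = 1225 (F(g) = 35**2 = 1225)
j(4*1, 8) - F(d(E)) = -6 - 1*1225 = -6 - 1225 = -1231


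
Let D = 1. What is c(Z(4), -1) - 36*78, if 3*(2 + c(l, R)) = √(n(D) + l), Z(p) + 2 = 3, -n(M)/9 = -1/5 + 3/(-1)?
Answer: -2810 + √745/15 ≈ -2808.2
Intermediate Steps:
n(M) = 144/5 (n(M) = -9*(-1/5 + 3/(-1)) = -9*(-1*⅕ + 3*(-1)) = -9*(-⅕ - 3) = -9*(-16/5) = 144/5)
Z(p) = 1 (Z(p) = -2 + 3 = 1)
c(l, R) = -2 + √(144/5 + l)/3
c(Z(4), -1) - 36*78 = (-2 + √(720 + 25*1)/15) - 36*78 = (-2 + √(720 + 25)/15) - 2808 = (-2 + √745/15) - 2808 = -2810 + √745/15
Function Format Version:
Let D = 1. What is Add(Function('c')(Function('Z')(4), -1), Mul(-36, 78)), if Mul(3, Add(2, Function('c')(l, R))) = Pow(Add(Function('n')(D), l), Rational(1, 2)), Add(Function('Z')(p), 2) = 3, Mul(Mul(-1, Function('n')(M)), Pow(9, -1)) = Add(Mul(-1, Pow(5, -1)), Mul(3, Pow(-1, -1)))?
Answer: Add(-2810, Mul(Rational(1, 15), Pow(745, Rational(1, 2)))) ≈ -2808.2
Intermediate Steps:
Function('n')(M) = Rational(144, 5) (Function('n')(M) = Mul(-9, Add(Mul(-1, Pow(5, -1)), Mul(3, Pow(-1, -1)))) = Mul(-9, Add(Mul(-1, Rational(1, 5)), Mul(3, -1))) = Mul(-9, Add(Rational(-1, 5), -3)) = Mul(-9, Rational(-16, 5)) = Rational(144, 5))
Function('Z')(p) = 1 (Function('Z')(p) = Add(-2, 3) = 1)
Function('c')(l, R) = Add(-2, Mul(Rational(1, 3), Pow(Add(Rational(144, 5), l), Rational(1, 2))))
Add(Function('c')(Function('Z')(4), -1), Mul(-36, 78)) = Add(Add(-2, Mul(Rational(1, 15), Pow(Add(720, Mul(25, 1)), Rational(1, 2)))), Mul(-36, 78)) = Add(Add(-2, Mul(Rational(1, 15), Pow(Add(720, 25), Rational(1, 2)))), -2808) = Add(Add(-2, Mul(Rational(1, 15), Pow(745, Rational(1, 2)))), -2808) = Add(-2810, Mul(Rational(1, 15), Pow(745, Rational(1, 2))))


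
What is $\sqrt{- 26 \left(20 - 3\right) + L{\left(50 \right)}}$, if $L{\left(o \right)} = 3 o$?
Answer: $2 i \sqrt{73} \approx 17.088 i$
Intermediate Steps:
$\sqrt{- 26 \left(20 - 3\right) + L{\left(50 \right)}} = \sqrt{- 26 \left(20 - 3\right) + 3 \cdot 50} = \sqrt{\left(-26\right) 17 + 150} = \sqrt{-442 + 150} = \sqrt{-292} = 2 i \sqrt{73}$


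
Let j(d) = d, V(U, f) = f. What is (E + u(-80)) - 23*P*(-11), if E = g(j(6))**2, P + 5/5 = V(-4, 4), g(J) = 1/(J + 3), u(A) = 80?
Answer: 67960/81 ≈ 839.01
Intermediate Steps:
g(J) = 1/(3 + J)
P = 3 (P = -1 + 4 = 3)
E = 1/81 (E = (1/(3 + 6))**2 = (1/9)**2 = 1/81 ≈ 0.012346)
(E + u(-80)) - 23*P*(-11) = (1/81 + 80) - 23*3*(-11) = 6481/81 - 69*(-11) = 6481/81 + 759 = 67960/81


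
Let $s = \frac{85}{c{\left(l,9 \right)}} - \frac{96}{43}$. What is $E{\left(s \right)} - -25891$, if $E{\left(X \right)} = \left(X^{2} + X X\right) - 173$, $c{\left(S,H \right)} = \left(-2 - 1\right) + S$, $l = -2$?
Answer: $\frac{48920440}{1849} \approx 26458.0$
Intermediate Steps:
$c{\left(S,H \right)} = -3 + S$
$s = - \frac{827}{43}$ ($s = \frac{85}{-3 - 2} - \frac{96}{43} = \frac{85}{-5} - \frac{96}{43} = 85 \left(- \frac{1}{5}\right) - \frac{96}{43} = -17 - \frac{96}{43} = - \frac{827}{43} \approx -19.233$)
$E{\left(X \right)} = -173 + 2 X^{2}$ ($E{\left(X \right)} = \left(X^{2} + X^{2}\right) - 173 = 2 X^{2} - 173 = -173 + 2 X^{2}$)
$E{\left(s \right)} - -25891 = \left(-173 + 2 \left(- \frac{827}{43}\right)^{2}\right) - -25891 = \left(-173 + 2 \cdot \frac{683929}{1849}\right) + 25891 = \left(-173 + \frac{1367858}{1849}\right) + 25891 = \frac{1047981}{1849} + 25891 = \frac{48920440}{1849}$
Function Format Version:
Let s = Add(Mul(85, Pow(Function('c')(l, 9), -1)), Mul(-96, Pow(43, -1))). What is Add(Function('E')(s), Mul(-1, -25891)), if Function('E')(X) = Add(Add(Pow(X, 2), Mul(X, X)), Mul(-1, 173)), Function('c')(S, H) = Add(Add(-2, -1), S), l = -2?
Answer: Rational(48920440, 1849) ≈ 26458.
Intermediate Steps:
Function('c')(S, H) = Add(-3, S)
s = Rational(-827, 43) (s = Add(Mul(85, Pow(Add(-3, -2), -1)), Mul(-96, Pow(43, -1))) = Add(Mul(85, Pow(-5, -1)), Mul(-96, Rational(1, 43))) = Add(Mul(85, Rational(-1, 5)), Rational(-96, 43)) = Add(-17, Rational(-96, 43)) = Rational(-827, 43) ≈ -19.233)
Function('E')(X) = Add(-173, Mul(2, Pow(X, 2))) (Function('E')(X) = Add(Add(Pow(X, 2), Pow(X, 2)), -173) = Add(Mul(2, Pow(X, 2)), -173) = Add(-173, Mul(2, Pow(X, 2))))
Add(Function('E')(s), Mul(-1, -25891)) = Add(Add(-173, Mul(2, Pow(Rational(-827, 43), 2))), Mul(-1, -25891)) = Add(Add(-173, Mul(2, Rational(683929, 1849))), 25891) = Add(Add(-173, Rational(1367858, 1849)), 25891) = Add(Rational(1047981, 1849), 25891) = Rational(48920440, 1849)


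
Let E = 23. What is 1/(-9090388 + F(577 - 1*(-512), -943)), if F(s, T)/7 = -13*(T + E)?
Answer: -1/9006668 ≈ -1.1103e-7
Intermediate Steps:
F(s, T) = -2093 - 91*T (F(s, T) = 7*(-13*(T + 23)) = 7*(-13*(23 + T)) = 7*(-299 - 13*T) = -2093 - 91*T)
1/(-9090388 + F(577 - 1*(-512), -943)) = 1/(-9090388 + (-2093 - 91*(-943))) = 1/(-9090388 + (-2093 + 85813)) = 1/(-9090388 + 83720) = 1/(-9006668) = -1/9006668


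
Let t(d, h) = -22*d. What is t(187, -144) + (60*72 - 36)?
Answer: 170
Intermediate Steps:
t(187, -144) + (60*72 - 36) = -22*187 + (60*72 - 36) = -4114 + (4320 - 36) = -4114 + 4284 = 170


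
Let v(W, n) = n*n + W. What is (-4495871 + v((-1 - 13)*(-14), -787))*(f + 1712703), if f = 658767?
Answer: -9192543389820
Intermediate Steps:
v(W, n) = W + n² (v(W, n) = n² + W = W + n²)
(-4495871 + v((-1 - 13)*(-14), -787))*(f + 1712703) = (-4495871 + ((-1 - 13)*(-14) + (-787)²))*(658767 + 1712703) = (-4495871 + (-14*(-14) + 619369))*2371470 = (-4495871 + (196 + 619369))*2371470 = (-4495871 + 619565)*2371470 = -3876306*2371470 = -9192543389820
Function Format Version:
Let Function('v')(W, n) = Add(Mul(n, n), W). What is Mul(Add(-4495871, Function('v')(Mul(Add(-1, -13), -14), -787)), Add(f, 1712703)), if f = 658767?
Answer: -9192543389820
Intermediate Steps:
Function('v')(W, n) = Add(W, Pow(n, 2)) (Function('v')(W, n) = Add(Pow(n, 2), W) = Add(W, Pow(n, 2)))
Mul(Add(-4495871, Function('v')(Mul(Add(-1, -13), -14), -787)), Add(f, 1712703)) = Mul(Add(-4495871, Add(Mul(Add(-1, -13), -14), Pow(-787, 2))), Add(658767, 1712703)) = Mul(Add(-4495871, Add(Mul(-14, -14), 619369)), 2371470) = Mul(Add(-4495871, Add(196, 619369)), 2371470) = Mul(Add(-4495871, 619565), 2371470) = Mul(-3876306, 2371470) = -9192543389820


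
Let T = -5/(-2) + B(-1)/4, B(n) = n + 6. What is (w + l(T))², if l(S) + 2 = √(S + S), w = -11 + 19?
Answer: (12 + √30)²/4 ≈ 76.363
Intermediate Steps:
B(n) = 6 + n
w = 8
T = 15/4 (T = -5/(-2) + (6 - 1)/4 = -5*(-½) + 5*(¼) = 5/2 + 5/4 = 15/4 ≈ 3.7500)
l(S) = -2 + √2*√S (l(S) = -2 + √(S + S) = -2 + √(2*S) = -2 + √2*√S)
(w + l(T))² = (8 + (-2 + √2*√(15/4)))² = (8 + (-2 + √2*(√15/2)))² = (8 + (-2 + √30/2))² = (6 + √30/2)²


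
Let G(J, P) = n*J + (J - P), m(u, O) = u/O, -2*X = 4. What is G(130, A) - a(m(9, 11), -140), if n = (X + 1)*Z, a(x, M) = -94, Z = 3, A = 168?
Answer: -334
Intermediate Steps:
X = -2 (X = -½*4 = -2)
n = -3 (n = (-2 + 1)*3 = -1*3 = -3)
G(J, P) = -P - 2*J (G(J, P) = -3*J + (J - P) = -P - 2*J)
G(130, A) - a(m(9, 11), -140) = (-1*168 - 2*130) - 1*(-94) = (-168 - 260) + 94 = -428 + 94 = -334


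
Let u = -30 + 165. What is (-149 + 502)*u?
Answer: 47655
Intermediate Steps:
u = 135
(-149 + 502)*u = (-149 + 502)*135 = 353*135 = 47655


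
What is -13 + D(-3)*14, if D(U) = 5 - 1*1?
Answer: 43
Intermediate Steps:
D(U) = 4 (D(U) = 5 - 1 = 4)
-13 + D(-3)*14 = -13 + 4*14 = -13 + 56 = 43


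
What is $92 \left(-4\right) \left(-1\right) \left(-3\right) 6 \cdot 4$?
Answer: $-26496$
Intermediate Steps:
$92 \left(-4\right) \left(-1\right) \left(-3\right) 6 \cdot 4 = 92 \cdot 4 \left(\left(-18\right) 4\right) = 92 \cdot 4 \left(-72\right) = 92 \left(-288\right) = -26496$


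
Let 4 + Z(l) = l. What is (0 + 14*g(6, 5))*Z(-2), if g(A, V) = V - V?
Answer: 0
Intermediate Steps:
g(A, V) = 0
Z(l) = -4 + l
(0 + 14*g(6, 5))*Z(-2) = (0 + 14*0)*(-4 - 2) = (0 + 0)*(-6) = 0*(-6) = 0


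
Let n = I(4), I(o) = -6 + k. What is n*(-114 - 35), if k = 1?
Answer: 745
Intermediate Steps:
I(o) = -5 (I(o) = -6 + 1 = -5)
n = -5
n*(-114 - 35) = -5*(-114 - 35) = -5*(-149) = 745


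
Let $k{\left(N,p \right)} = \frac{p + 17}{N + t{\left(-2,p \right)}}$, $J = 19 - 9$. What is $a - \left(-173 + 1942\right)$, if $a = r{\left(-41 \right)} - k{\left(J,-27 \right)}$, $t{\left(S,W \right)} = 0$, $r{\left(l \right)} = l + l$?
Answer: $-1850$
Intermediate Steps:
$J = 10$ ($J = 19 - 9 = 10$)
$r{\left(l \right)} = 2 l$
$k{\left(N,p \right)} = \frac{17 + p}{N}$ ($k{\left(N,p \right)} = \frac{p + 17}{N + 0} = \frac{17 + p}{N}$)
$a = -81$ ($a = 2 \left(-41\right) - \frac{17 - 27}{10} = -82 - \frac{1}{10} \left(-10\right) = -82 - -1 = -82 + 1 = -81$)
$a - \left(-173 + 1942\right) = -81 - \left(-173 + 1942\right) = -81 - 1769 = -1850$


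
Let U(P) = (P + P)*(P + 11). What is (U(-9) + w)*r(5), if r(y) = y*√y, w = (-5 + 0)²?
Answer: -55*√5 ≈ -122.98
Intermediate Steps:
U(P) = 2*P*(11 + P) (U(P) = (2*P)*(11 + P) = 2*P*(11 + P))
w = 25 (w = (-5)² = 25)
r(y) = y^(3/2)
(U(-9) + w)*r(5) = (2*(-9)*(11 - 9) + 25)*5^(3/2) = (2*(-9)*2 + 25)*(5*√5) = (-36 + 25)*(5*√5) = -55*√5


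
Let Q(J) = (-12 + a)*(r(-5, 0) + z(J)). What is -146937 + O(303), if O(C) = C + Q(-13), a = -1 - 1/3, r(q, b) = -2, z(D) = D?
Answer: -146434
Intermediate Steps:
a = -4/3 (a = -1 - 1*⅓ = -1 - ⅓ = -4/3 ≈ -1.3333)
Q(J) = 80/3 - 40*J/3 (Q(J) = (-12 - 4/3)*(-2 + J) = -40*(-2 + J)/3 = 80/3 - 40*J/3)
O(C) = 200 + C (O(C) = C + (80/3 - 40/3*(-13)) = C + (80/3 + 520/3) = C + 200 = 200 + C)
-146937 + O(303) = -146937 + (200 + 303) = -146937 + 503 = -146434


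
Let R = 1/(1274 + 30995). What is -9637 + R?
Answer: -310976352/32269 ≈ -9637.0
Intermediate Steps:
R = 1/32269 ≈ 3.0989e-5
-9637 + R = -9637 + 1/32269 = -310976352/32269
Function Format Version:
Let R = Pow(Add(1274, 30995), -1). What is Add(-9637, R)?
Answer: Rational(-310976352, 32269) ≈ -9637.0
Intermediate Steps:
R = Rational(1, 32269) (R = Pow(32269, -1) = Rational(1, 32269) ≈ 3.0989e-5)
Add(-9637, R) = Add(-9637, Rational(1, 32269)) = Rational(-310976352, 32269)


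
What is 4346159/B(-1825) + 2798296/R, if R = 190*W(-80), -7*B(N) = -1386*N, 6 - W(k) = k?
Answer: 47007401077/295222950 ≈ 159.23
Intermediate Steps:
W(k) = 6 - k
B(N) = 198*N (B(N) = -(-198)*N = 198*N)
R = 16340 (R = 190*(6 - 1*(-80)) = 190*(6 + 80) = 190*86 = 16340)
4346159/B(-1825) + 2798296/R = 4346159/((198*(-1825))) + 2798296/16340 = 4346159/(-361350) + 2798296*(1/16340) = 4346159*(-1/361350) + 699574/4085 = -4346159/361350 + 699574/4085 = 47007401077/295222950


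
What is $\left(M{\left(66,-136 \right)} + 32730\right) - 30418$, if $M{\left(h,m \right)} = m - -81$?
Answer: $2257$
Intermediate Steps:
$M{\left(h,m \right)} = 81 + m$ ($M{\left(h,m \right)} = m + 81 = 81 + m$)
$\left(M{\left(66,-136 \right)} + 32730\right) - 30418 = \left(\left(81 - 136\right) + 32730\right) - 30418 = \left(-55 + 32730\right) - 30418 = 32675 - 30418 = 2257$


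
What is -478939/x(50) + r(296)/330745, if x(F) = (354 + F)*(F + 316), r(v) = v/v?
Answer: -158406531691/48905278680 ≈ -3.2390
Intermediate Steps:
r(v) = 1
x(F) = (316 + F)*(354 + F) (x(F) = (354 + F)*(316 + F) = (316 + F)*(354 + F))
-478939/x(50) + r(296)/330745 = -478939/(111864 + 50² + 670*50) + 1/330745 = -478939/(111864 + 2500 + 33500) + 1*(1/330745) = -478939/147864 + 1/330745 = -158406531691/48905278680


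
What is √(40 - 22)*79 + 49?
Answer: 49 + 237*√2 ≈ 384.17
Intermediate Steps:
√(40 - 22)*79 + 49 = √18*79 + 49 = (3*√2)*79 + 49 = 237*√2 + 49 = 49 + 237*√2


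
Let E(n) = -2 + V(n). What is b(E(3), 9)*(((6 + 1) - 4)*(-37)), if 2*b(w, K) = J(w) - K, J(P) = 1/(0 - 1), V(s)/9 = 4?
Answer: 555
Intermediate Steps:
V(s) = 36 (V(s) = 9*4 = 36)
J(P) = -1 (J(P) = 1/(-1) = -1)
E(n) = 34 (E(n) = -2 + 36 = 34)
b(w, K) = -1/2 - K/2 (b(w, K) = (-1 - K)/2 = -1/2 - K/2)
b(E(3), 9)*(((6 + 1) - 4)*(-37)) = (-1/2 - 1/2*9)*(((6 + 1) - 4)*(-37)) = (-1/2 - 9/2)*((7 - 4)*(-37)) = -15*(-37) = -5*(-111) = 555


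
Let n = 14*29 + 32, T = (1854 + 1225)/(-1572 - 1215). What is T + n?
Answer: 1217627/2787 ≈ 436.90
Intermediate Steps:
T = -3079/2787 (T = 3079/(-2787) = 3079*(-1/2787) = -3079/2787 ≈ -1.1048)
n = 438 (n = 406 + 32 = 438)
T + n = -3079/2787 + 438 = 1217627/2787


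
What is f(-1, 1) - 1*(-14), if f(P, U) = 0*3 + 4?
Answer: 18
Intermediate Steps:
f(P, U) = 4 (f(P, U) = 0 + 4 = 4)
f(-1, 1) - 1*(-14) = 4 - 1*(-14) = 4 + 14 = 18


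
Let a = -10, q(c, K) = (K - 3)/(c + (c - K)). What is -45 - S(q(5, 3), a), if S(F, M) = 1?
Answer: -46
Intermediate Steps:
q(c, K) = (-3 + K)/(-K + 2*c)
-45 - S(q(5, 3), a) = -45 - 1*1 = -45 - 1 = -46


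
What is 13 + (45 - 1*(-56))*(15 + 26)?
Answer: 4154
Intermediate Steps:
13 + (45 - 1*(-56))*(15 + 26) = 13 + (45 + 56)*41 = 13 + 101*41 = 13 + 4141 = 4154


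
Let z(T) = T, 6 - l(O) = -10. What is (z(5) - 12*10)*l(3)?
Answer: -1840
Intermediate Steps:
l(O) = 16 (l(O) = 6 - 1*(-10) = 6 + 10 = 16)
(z(5) - 12*10)*l(3) = (5 - 12*10)*16 = (5 - 120)*16 = -115*16 = -1840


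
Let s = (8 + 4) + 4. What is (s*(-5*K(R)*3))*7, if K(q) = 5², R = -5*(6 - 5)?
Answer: -42000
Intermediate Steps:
R = -5 (R = -5*1 = -5)
K(q) = 25
s = 16 (s = 12 + 4 = 16)
(s*(-5*K(R)*3))*7 = (16*(-5*25*3))*7 = (16*(-125*3))*7 = (16*(-375))*7 = -6000*7 = -42000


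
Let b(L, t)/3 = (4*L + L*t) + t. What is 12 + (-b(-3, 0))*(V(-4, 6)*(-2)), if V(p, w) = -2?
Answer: 156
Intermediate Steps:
b(L, t) = 3*t + 12*L + 3*L*t (b(L, t) = 3*((4*L + L*t) + t) = 3*(t + 4*L + L*t) = 3*t + 12*L + 3*L*t)
12 + (-b(-3, 0))*(V(-4, 6)*(-2)) = 12 + (-(3*0 + 12*(-3) + 3*(-3)*0))*(-2*(-2)) = 12 - (0 - 36 + 0)*4 = 12 - 1*(-36)*4 = 12 + 36*4 = 12 + 144 = 156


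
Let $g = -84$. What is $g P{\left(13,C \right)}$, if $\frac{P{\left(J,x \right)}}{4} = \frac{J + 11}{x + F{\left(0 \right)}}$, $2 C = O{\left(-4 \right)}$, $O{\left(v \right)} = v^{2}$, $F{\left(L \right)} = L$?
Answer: $-1008$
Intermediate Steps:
$C = 8$ ($C = \frac{\left(-4\right)^{2}}{2} = \frac{1}{2} \cdot 16 = 8$)
$P{\left(J,x \right)} = \frac{4 \left(11 + J\right)}{x}$ ($P{\left(J,x \right)} = 4 \frac{J + 11}{x + 0} = 4 \frac{11 + J}{x} = \frac{4 \left(11 + J\right)}{x}$)
$g P{\left(13,C \right)} = - 84 \frac{4 \left(11 + 13\right)}{8} = - 84 \cdot 4 \cdot \frac{1}{8} \cdot 24 = \left(-84\right) 12 = -1008$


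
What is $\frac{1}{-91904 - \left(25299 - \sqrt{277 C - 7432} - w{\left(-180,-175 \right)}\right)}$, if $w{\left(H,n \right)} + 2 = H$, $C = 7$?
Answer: $- \frac{117385}{13779243718} - \frac{i \sqrt{5493}}{13779243718} \approx -8.519 \cdot 10^{-6} - 5.3787 \cdot 10^{-9} i$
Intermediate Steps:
$w{\left(H,n \right)} = -2 + H$
$\frac{1}{-91904 - \left(25299 - \sqrt{277 C - 7432} - w{\left(-180,-175 \right)}\right)} = \frac{1}{-91904 - \left(25481 - \sqrt{277 \cdot 7 - 7432}\right)} = \frac{1}{-91904 - \left(25481 - \sqrt{1939 - 7432}\right)} = \frac{1}{-91904 - \left(25481 - i \sqrt{5493}\right)} = \frac{1}{-117385 + i \sqrt{5493}}$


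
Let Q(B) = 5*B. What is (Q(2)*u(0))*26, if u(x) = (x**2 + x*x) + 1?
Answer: 260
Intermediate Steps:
u(x) = 1 + 2*x**2 (u(x) = (x**2 + x**2) + 1 = 2*x**2 + 1 = 1 + 2*x**2)
(Q(2)*u(0))*26 = ((5*2)*(1 + 2*0**2))*26 = (10*(1 + 2*0))*26 = (10*(1 + 0))*26 = (10*1)*26 = 10*26 = 260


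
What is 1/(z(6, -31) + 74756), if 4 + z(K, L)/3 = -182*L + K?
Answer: 1/91688 ≈ 1.0907e-5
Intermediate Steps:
z(K, L) = -12 - 546*L + 3*K (z(K, L) = -12 + 3*(-182*L + K) = -12 + 3*(K - 182*L) = -12 + (-546*L + 3*K) = -12 - 546*L + 3*K)
1/(z(6, -31) + 74756) = 1/((-12 - 546*(-31) + 3*6) + 74756) = 1/((-12 + 16926 + 18) + 74756) = 1/(16932 + 74756) = 1/91688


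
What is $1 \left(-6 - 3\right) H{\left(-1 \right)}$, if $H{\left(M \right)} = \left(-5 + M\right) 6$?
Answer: $324$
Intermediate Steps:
$H{\left(M \right)} = -30 + 6 M$
$1 \left(-6 - 3\right) H{\left(-1 \right)} = 1 \left(-6 - 3\right) \left(-30 + 6 \left(-1\right)\right) = 1 \left(-9\right) \left(-30 - 6\right) = \left(-9\right) \left(-36\right) = 324$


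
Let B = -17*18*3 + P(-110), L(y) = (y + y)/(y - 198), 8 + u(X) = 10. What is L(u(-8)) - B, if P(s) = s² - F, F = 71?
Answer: -544440/49 ≈ -11111.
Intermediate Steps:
u(X) = 2 (u(X) = -8 + 10 = 2)
L(y) = 2*y/(-198 + y) (L(y) = (2*y)/(-198 + y) = 2*y/(-198 + y))
P(s) = -71 + s² (P(s) = s² - 1*71 = s² - 71 = -71 + s²)
B = 11111 (B = -17*18*3 + (-71 + (-110)²) = -306*3 + (-71 + 12100) = -918 + 12029 = 11111)
L(u(-8)) - B = 2*2/(-198 + 2) - 1*11111 = 2*2/(-196) - 11111 = 2*2*(-1/196) - 11111 = -1/49 - 11111 = -544440/49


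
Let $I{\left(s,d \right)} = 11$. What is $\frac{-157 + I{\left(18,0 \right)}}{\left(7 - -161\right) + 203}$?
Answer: $- \frac{146}{371} \approx -0.39353$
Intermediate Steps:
$\frac{-157 + I{\left(18,0 \right)}}{\left(7 - -161\right) + 203} = \frac{-157 + 11}{\left(7 - -161\right) + 203} = - \frac{146}{\left(7 + 161\right) + 203} = - \frac{146}{168 + 203} = - \frac{146}{371}$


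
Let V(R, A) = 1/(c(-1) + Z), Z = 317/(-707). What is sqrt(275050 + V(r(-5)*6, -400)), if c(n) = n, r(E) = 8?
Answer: sqrt(281650493)/32 ≈ 524.45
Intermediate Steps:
Z = -317/707 (Z = 317*(-1/707) = -317/707 ≈ -0.44837)
V(R, A) = -707/1024 (V(R, A) = 1/(-1 - 317/707) = 1/(-1024/707) = -707/1024)
sqrt(275050 + V(r(-5)*6, -400)) = sqrt(275050 - 707/1024) = sqrt(281650493/1024) = sqrt(281650493)/32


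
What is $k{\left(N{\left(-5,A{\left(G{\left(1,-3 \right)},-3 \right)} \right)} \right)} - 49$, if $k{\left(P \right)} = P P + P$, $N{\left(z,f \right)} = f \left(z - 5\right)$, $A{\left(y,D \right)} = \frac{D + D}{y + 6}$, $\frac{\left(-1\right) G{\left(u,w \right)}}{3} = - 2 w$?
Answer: $-29$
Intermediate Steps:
$G{\left(u,w \right)} = 6 w$ ($G{\left(u,w \right)} = - 3 \left(- 2 w\right) = 6 w$)
$A{\left(y,D \right)} = \frac{2 D}{6 + y}$
$N{\left(z,f \right)} = f \left(-5 + z\right)$
$k{\left(P \right)} = P + P^{2}$ ($k{\left(P \right)} = P^{2} + P = P + P^{2}$)
$k{\left(N{\left(-5,A{\left(G{\left(1,-3 \right)},-3 \right)} \right)} \right)} - 49 = 2 \left(-3\right) \frac{1}{6 + 6 \left(-3\right)} \left(-5 - 5\right) \left(1 + 2 \left(-3\right) \frac{1}{6 + 6 \left(-3\right)} \left(-5 - 5\right)\right) - 49 = 2 \left(-3\right) \frac{1}{6 - 18} \left(-10\right) \left(1 + 2 \left(-3\right) \frac{1}{6 - 18} \left(-10\right)\right) - 49 = 2 \left(-3\right) \frac{1}{-12} \left(-10\right) \left(1 + 2 \left(-3\right) \frac{1}{-12} \left(-10\right)\right) - 49 = 2 \left(-3\right) \left(- \frac{1}{12}\right) \left(-10\right) \left(1 + 2 \left(-3\right) \left(- \frac{1}{12}\right) \left(-10\right)\right) - 49 = \frac{1}{2} \left(-10\right) \left(1 + \frac{1}{2} \left(-10\right)\right) - 49 = - 5 \left(1 - 5\right) - 49 = \left(-5\right) \left(-4\right) - 49 = 20 - 49 = -29$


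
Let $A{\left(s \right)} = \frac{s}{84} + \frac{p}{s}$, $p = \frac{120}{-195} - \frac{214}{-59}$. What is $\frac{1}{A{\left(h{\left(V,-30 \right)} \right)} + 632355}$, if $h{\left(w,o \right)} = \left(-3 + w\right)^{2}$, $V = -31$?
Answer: $\frac{9309846}{5887255812799} \approx 1.5814 \cdot 10^{-6}$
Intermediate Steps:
$p = \frac{2310}{767}$ ($p = 120 \left(- \frac{1}{195}\right) - - \frac{214}{59} = - \frac{8}{13} + \frac{214}{59} = \frac{2310}{767} \approx 3.0117$)
$A{\left(s \right)} = \frac{s}{84} + \frac{2310}{767 s}$
$\frac{1}{A{\left(h{\left(V,-30 \right)} \right)} + 632355} = \frac{1}{\left(\frac{\left(-3 - 31\right)^{2}}{84} + \frac{2310}{767 \left(-3 - 31\right)^{2}}\right) + 632355} = \frac{1}{\left(\frac{\left(-34\right)^{2}}{84} + \frac{2310}{767 \left(-34\right)^{2}}\right) + 632355} = \frac{1}{\left(\frac{1}{84} \cdot 1156 + \frac{2310}{767 \cdot 1156}\right) + 632355} = \frac{1}{\left(\frac{289}{21} + \frac{2310}{767} \cdot \frac{1}{1156}\right) + 632355} = \frac{1}{\left(\frac{289}{21} + \frac{1155}{443326}\right) + 632355} = \frac{1}{\frac{128145469}{9309846} + 632355} = \frac{1}{\frac{5887255812799}{9309846}} = \frac{9309846}{5887255812799}$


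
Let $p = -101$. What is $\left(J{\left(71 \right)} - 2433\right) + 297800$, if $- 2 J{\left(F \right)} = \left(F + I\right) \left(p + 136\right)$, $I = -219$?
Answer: $297957$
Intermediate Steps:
$J{\left(F \right)} = \frac{7665}{2} - \frac{35 F}{2}$ ($J{\left(F \right)} = - \frac{\left(F - 219\right) \left(-101 + 136\right)}{2} = - \frac{\left(-219 + F\right) 35}{2} = - \frac{-7665 + 35 F}{2} = \frac{7665}{2} - \frac{35 F}{2}$)
$\left(J{\left(71 \right)} - 2433\right) + 297800 = \left(\left(\frac{7665}{2} - \frac{2485}{2}\right) - 2433\right) + 297800 = \left(2590 - 2433\right) + 297800 = 157 + 297800 = 297957$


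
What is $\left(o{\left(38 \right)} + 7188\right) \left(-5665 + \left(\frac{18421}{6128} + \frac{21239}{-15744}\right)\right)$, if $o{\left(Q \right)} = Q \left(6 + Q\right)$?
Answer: $- \frac{75641555271895}{1507488} \approx -5.0177 \cdot 10^{7}$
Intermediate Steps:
$\left(o{\left(38 \right)} + 7188\right) \left(-5665 + \left(\frac{18421}{6128} + \frac{21239}{-15744}\right)\right) = \left(38 \left(6 + 38\right) + 7188\right) \left(-5665 + \left(\frac{18421}{6128} + \frac{21239}{-15744}\right)\right) = \left(38 \cdot 44 + 7188\right) \left(-5665 + \left(18421 \cdot \frac{1}{6128} + 21239 \left(- \frac{1}{15744}\right)\right)\right) = \left(1672 + 7188\right) \left(-5665 + \left(\frac{18421}{6128} - \frac{21239}{15744}\right)\right) = 8860 \left(-5665 + \frac{9991727}{6029952}\right) = 8860 \left(- \frac{34149686353}{6029952}\right) = - \frac{75641555271895}{1507488}$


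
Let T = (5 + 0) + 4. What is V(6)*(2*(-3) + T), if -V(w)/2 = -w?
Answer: 36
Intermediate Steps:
V(w) = 2*w (V(w) = -(-2)*w = 2*w)
T = 9 (T = 5 + 4 = 9)
V(6)*(2*(-3) + T) = (2*6)*(2*(-3) + 9) = 12*(-6 + 9) = 12*3 = 36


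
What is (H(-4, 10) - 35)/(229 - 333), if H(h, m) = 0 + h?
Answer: 3/8 ≈ 0.37500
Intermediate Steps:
H(h, m) = h
(H(-4, 10) - 35)/(229 - 333) = (-4 - 35)/(229 - 333) = -39/(-104) = -39*(-1/104) = 3/8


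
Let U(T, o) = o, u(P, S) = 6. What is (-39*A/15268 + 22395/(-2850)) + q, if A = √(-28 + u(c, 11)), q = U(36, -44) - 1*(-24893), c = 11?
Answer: 4719817/190 - 39*I*√22/15268 ≈ 24841.0 - 0.011981*I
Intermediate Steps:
q = 24849 (q = -44 - 1*(-24893) = -44 + 24893 = 24849)
A = I*√22 (A = √(-28 + 6) = √(-22) = I*√22 ≈ 4.6904*I)
(-39*A/15268 + 22395/(-2850)) + q = (-39*I*√22/15268 + 22395/(-2850)) + 24849 = (-39*I*√22*(1/15268) + 22395*(-1/2850)) + 24849 = (-39*I*√22/15268 - 1493/190) + 24849 = (-1493/190 - 39*I*√22/15268) + 24849 = 4719817/190 - 39*I*√22/15268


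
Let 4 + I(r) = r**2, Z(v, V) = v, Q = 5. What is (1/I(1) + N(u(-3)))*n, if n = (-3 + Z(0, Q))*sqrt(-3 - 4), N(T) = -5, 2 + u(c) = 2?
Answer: 16*I*sqrt(7) ≈ 42.332*I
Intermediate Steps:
u(c) = 0 (u(c) = -2 + 2 = 0)
n = -3*I*sqrt(7) (n = (-3 + 0)*sqrt(-3 - 4) = -3*I*sqrt(7) ≈ -7.9373*I)
I(r) = -4 + r**2
(1/I(1) + N(u(-3)))*n = (1/(-4 + 1**2) - 5)*(-3*I*sqrt(7)) = (1/(-4 + 1) - 5)*(-3*I*sqrt(7)) = (1/(-3) - 5)*(-3*I*sqrt(7)) = (-1/3 - 5)*(-3*I*sqrt(7)) = -(-16)*I*sqrt(7) = 16*I*sqrt(7)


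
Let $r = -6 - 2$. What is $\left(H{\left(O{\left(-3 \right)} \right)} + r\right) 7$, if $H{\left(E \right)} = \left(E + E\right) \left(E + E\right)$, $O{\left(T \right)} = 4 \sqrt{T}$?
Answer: $-1400$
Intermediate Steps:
$r = -8$ ($r = -6 - 2 = -8$)
$H{\left(E \right)} = 4 E^{2}$ ($H{\left(E \right)} = 2 E 2 E = 4 E^{2}$)
$\left(H{\left(O{\left(-3 \right)} \right)} + r\right) 7 = \left(4 \left(4 \sqrt{-3}\right)^{2} - 8\right) 7 = \left(4 \left(4 i \sqrt{3}\right)^{2} - 8\right) 7 = \left(4 \left(-48\right) - 8\right) 7 = \left(-192 - 8\right) 7 = \left(-200\right) 7 = -1400$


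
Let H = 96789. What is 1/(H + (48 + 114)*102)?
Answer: 1/113313 ≈ 8.8251e-6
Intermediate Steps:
1/(H + (48 + 114)*102) = 1/(96789 + (48 + 114)*102) = 1/(96789 + 162*102) = 1/(96789 + 16524) = 1/113313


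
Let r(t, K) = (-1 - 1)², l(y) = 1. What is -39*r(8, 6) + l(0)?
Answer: -155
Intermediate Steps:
r(t, K) = 4 (r(t, K) = (-2)² = 4)
-39*r(8, 6) + l(0) = -39*4 + 1 = -156 + 1 = -155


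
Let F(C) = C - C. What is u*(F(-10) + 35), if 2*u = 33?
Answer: 1155/2 ≈ 577.50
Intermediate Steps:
u = 33/2 (u = (½)*33 = 33/2 ≈ 16.500)
F(C) = 0
u*(F(-10) + 35) = 33*(0 + 35)/2 = (33/2)*35 = 1155/2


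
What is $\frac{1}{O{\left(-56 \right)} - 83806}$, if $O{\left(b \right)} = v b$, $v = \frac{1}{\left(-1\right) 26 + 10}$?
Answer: $- \frac{2}{167605} \approx -1.1933 \cdot 10^{-5}$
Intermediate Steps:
$v = - \frac{1}{16}$ ($v = \frac{1}{-26 + 10} = \frac{1}{-16} = - \frac{1}{16} \approx -0.0625$)
$O{\left(b \right)} = - \frac{b}{16}$
$\frac{1}{O{\left(-56 \right)} - 83806} = \frac{1}{\left(- \frac{1}{16}\right) \left(-56\right) - 83806} = \frac{1}{\frac{7}{2} - 83806} = \frac{1}{- \frac{167605}{2}} = - \frac{2}{167605}$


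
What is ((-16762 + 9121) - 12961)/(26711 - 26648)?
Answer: -20602/63 ≈ -327.02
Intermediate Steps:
((-16762 + 9121) - 12961)/(26711 - 26648) = (-7641 - 12961)/63 = -20602*1/63 = -20602/63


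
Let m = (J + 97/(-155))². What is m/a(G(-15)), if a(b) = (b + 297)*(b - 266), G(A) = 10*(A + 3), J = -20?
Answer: -10220809/1641436050 ≈ -0.0062267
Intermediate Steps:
G(A) = 30 + 10*A (G(A) = 10*(3 + A) = 30 + 10*A)
a(b) = (-266 + b)*(297 + b) (a(b) = (297 + b)*(-266 + b) = (-266 + b)*(297 + b))
m = 10220809/24025 (m = (-20 + 97/(-155))² = (-20 + 97*(-1/155))² = (-20 - 97/155)² = (-3197/155)² = 10220809/24025 ≈ 425.42)
m/a(G(-15)) = 10220809/(24025*(-79002 + (30 + 10*(-15))² + 31*(30 + 10*(-15)))) = 10220809/(24025*(-79002 + (30 - 150)² + 31*(30 - 150))) = 10220809/(24025*(-79002 + (-120)² + 31*(-120))) = 10220809/(24025*(-79002 + 14400 - 3720)) = (10220809/24025)/(-68322) = (10220809/24025)*(-1/68322) = -10220809/1641436050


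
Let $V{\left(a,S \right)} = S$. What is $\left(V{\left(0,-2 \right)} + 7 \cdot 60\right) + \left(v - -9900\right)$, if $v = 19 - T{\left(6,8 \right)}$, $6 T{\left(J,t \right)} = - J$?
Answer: $10338$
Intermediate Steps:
$T{\left(J,t \right)} = - \frac{J}{6}$ ($T{\left(J,t \right)} = \frac{\left(-1\right) J}{6} = - \frac{J}{6}$)
$v = 20$ ($v = 19 - \left(- \frac{1}{6}\right) 6 = 19 - -1 = 19 + 1 = 20$)
$\left(V{\left(0,-2 \right)} + 7 \cdot 60\right) + \left(v - -9900\right) = \left(-2 + 7 \cdot 60\right) + \left(20 - -9900\right) = \left(-2 + 420\right) + \left(20 + 9900\right) = 418 + 9920 = 10338$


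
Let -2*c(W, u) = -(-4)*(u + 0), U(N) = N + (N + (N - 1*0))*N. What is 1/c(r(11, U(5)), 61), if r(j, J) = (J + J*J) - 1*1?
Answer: -1/122 ≈ -0.0081967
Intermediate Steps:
U(N) = N + 2*N² (U(N) = N + (N + (N + 0))*N = N + (N + N)*N = N + (2*N)*N = N + 2*N²)
r(j, J) = -1 + J + J² (r(j, J) = (J + J²) - 1 = -1 + J + J²)
c(W, u) = -2*u (c(W, u) = -(-1)*(-4*(u + 0))/2 = -(-1)*(-4*u)/2 = -2*u)
1/c(r(11, U(5)), 61) = 1/(-2*61) = 1/(-122) = -1/122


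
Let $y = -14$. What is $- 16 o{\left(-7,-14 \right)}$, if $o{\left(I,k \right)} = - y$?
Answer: $-224$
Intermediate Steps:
$o{\left(I,k \right)} = 14$ ($o{\left(I,k \right)} = \left(-1\right) \left(-14\right) = 14$)
$- 16 o{\left(-7,-14 \right)} = \left(-16\right) 14 = -224$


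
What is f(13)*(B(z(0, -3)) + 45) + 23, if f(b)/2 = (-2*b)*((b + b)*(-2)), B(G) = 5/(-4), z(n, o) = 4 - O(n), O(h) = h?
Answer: 118323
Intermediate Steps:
z(n, o) = 4 - n
B(G) = -5/4 (B(G) = 5*(-1/4) = -5/4)
f(b) = 16*b**2 (f(b) = 2*((-2*b)*((b + b)*(-2))) = 2*((-2*b)*((2*b)*(-2))) = 2*((-2*b)*(-4*b)) = 2*(8*b**2) = 16*b**2)
f(13)*(B(z(0, -3)) + 45) + 23 = (16*13**2)*(-5/4 + 45) + 23 = (16*169)*(175/4) + 23 = 2704*(175/4) + 23 = 118300 + 23 = 118323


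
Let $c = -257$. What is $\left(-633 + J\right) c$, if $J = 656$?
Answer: $-5911$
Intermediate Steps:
$\left(-633 + J\right) c = \left(-633 + 656\right) \left(-257\right) = 23 \left(-257\right) = -5911$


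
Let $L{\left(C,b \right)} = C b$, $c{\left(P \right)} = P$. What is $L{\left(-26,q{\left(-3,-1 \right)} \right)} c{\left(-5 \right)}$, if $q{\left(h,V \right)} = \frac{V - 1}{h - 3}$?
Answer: $\frac{130}{3} \approx 43.333$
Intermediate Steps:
$q{\left(h,V \right)} = \frac{-1 + V}{-3 + h}$
$L{\left(-26,q{\left(-3,-1 \right)} \right)} c{\left(-5 \right)} = - 26 \frac{-1 - 1}{-3 - 3} \left(-5\right) = - 26 \frac{1}{-6} \left(-2\right) \left(-5\right) = - 26 \left(\left(- \frac{1}{6}\right) \left(-2\right)\right) \left(-5\right) = \left(-26\right) \frac{1}{3} \left(-5\right) = \left(- \frac{26}{3}\right) \left(-5\right) = \frac{130}{3}$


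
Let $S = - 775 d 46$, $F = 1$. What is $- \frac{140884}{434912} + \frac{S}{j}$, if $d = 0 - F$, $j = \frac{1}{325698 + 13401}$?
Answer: $\frac{1314399673931579}{108728} \approx 1.2089 \cdot 10^{10}$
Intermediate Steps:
$j = \frac{1}{339099} \approx 2.949 \cdot 10^{-6}$
$d = -1$ ($d = 0 - 1 = -1$)
$S = 35650$ ($S = \left(-775\right) \left(-1\right) 46 = 775 \cdot 46 = 35650$)
$- \frac{140884}{434912} + \frac{S}{j} = - \frac{140884}{434912} + 35650 \frac{1}{\frac{1}{339099}} = \left(-140884\right) \frac{1}{434912} + 35650 \cdot 339099 = - \frac{35221}{108728} + 12088879350 = \frac{1314399673931579}{108728}$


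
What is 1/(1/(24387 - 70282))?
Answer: -45895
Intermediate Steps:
1/(1/(24387 - 70282)) = 1/(1/(-45895)) = 1/(-1/45895) = -45895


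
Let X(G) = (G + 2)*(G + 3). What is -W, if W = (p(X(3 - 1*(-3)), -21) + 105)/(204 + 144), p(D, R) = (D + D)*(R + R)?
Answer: 1981/116 ≈ 17.078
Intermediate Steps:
X(G) = (2 + G)*(3 + G)
p(D, R) = 4*D*R (p(D, R) = (2*D)*(2*R) = 4*D*R)
W = -1981/116 (W = (4*(6 + (3 - 1*(-3))**2 + 5*(3 - 1*(-3)))*(-21) + 105)/(204 + 144) = (4*(6 + (3 + 3)**2 + 5*(3 + 3))*(-21) + 105)/348 = (4*(6 + 6**2 + 5*6)*(-21) + 105)*(1/348) = (4*(6 + 36 + 30)*(-21) + 105)*(1/348) = (4*72*(-21) + 105)*(1/348) = (-6048 + 105)*(1/348) = -5943*1/348 = -1981/116 ≈ -17.078)
-W = -1*(-1981/116) = 1981/116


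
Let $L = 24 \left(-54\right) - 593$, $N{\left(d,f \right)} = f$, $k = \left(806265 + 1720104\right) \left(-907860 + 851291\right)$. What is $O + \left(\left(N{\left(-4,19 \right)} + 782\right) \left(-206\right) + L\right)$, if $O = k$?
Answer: $-142914334856$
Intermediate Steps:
$k = -142914167961$ ($k = 2526369 \left(-56569\right) = -142914167961$)
$O = -142914167961$
$L = -1889$ ($L = -1296 - 593 = -1889$)
$O + \left(\left(N{\left(-4,19 \right)} + 782\right) \left(-206\right) + L\right) = -142914167961 + \left(\left(19 + 782\right) \left(-206\right) - 1889\right) = -142914167961 + \left(801 \left(-206\right) - 1889\right) = -142914167961 - 166895 = -142914334856$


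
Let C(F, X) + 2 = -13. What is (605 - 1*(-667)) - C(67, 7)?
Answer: 1287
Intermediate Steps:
C(F, X) = -15 (C(F, X) = -2 - 13 = -15)
(605 - 1*(-667)) - C(67, 7) = (605 - 1*(-667)) - 1*(-15) = (605 + 667) + 15 = 1272 + 15 = 1287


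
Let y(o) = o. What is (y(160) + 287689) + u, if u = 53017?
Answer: 340866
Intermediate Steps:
(y(160) + 287689) + u = (160 + 287689) + 53017 = 287849 + 53017 = 340866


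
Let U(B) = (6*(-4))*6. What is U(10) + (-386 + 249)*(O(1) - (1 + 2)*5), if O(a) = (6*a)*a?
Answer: 1089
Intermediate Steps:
O(a) = 6*a²
U(B) = -144 (U(B) = -24*6 = -144)
U(10) + (-386 + 249)*(O(1) - (1 + 2)*5) = -144 + (-386 + 249)*(6*1² - (1 + 2)*5) = -144 - 137*(6*1 - 3*5) = -144 - 137*(6 - 1*15) = -144 - 137*(6 - 15) = -144 - 137*(-9) = -144 + 1233 = 1089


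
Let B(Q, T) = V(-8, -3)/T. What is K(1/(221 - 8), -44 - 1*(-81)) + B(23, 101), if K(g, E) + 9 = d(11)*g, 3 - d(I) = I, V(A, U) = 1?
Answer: -194212/21513 ≈ -9.0277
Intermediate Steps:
d(I) = 3 - I
B(Q, T) = 1/T
K(g, E) = -9 - 8*g (K(g, E) = -9 + (3 - 1*11)*g = -9 + (3 - 11)*g = -9 - 8*g)
K(1/(221 - 8), -44 - 1*(-81)) + B(23, 101) = (-9 - 8/(221 - 8)) + 1/101 = (-9 - 8/213) + 1/101 = -1925/213 + 1/101 = -194212/21513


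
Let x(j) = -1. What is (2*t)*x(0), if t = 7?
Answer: -14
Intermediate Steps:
(2*t)*x(0) = (2*7)*(-1) = 14*(-1) = -14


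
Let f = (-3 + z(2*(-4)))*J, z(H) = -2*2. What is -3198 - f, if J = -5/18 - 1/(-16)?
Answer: -460729/144 ≈ -3199.5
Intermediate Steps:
z(H) = -4
J = -31/144 (J = -5*1/18 - 1*(-1/16) = -5/18 + 1/16 = -31/144 ≈ -0.21528)
f = 217/144 (f = (-3 - 4)*(-31/144) = -7*(-31/144) = 217/144 ≈ 1.5069)
-3198 - f = -3198 - 1*217/144 = -3198 - 217/144 = -460729/144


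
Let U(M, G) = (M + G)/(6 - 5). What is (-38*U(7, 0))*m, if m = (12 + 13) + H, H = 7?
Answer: -8512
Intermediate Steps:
U(M, G) = G + M (U(M, G) = (G + M)/1 = (G + M)*1 = G + M)
m = 32 (m = (12 + 13) + 7 = 25 + 7 = 32)
(-38*U(7, 0))*m = -38*(0 + 7)*32 = -38*7*32 = -266*32 = -8512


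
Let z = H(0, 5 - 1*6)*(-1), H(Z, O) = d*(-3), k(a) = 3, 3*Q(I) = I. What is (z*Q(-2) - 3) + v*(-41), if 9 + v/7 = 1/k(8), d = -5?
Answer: 7483/3 ≈ 2494.3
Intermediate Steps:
Q(I) = I/3
H(Z, O) = 15 (H(Z, O) = -5*(-3) = 15)
v = -182/3 (v = -63 + 7/3 = -182/3 ≈ -60.667)
z = -15 (z = 15*(-1) = -15)
(z*Q(-2) - 3) + v*(-41) = (-5*(-2) - 3) - 182/3*(-41) = (-15*(-2/3) - 3) + 7462/3 = (10 - 3) + 7462/3 = 7 + 7462/3 = 7483/3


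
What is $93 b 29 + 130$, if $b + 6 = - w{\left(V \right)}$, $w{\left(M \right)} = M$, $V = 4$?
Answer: $-26840$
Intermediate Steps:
$b = -10$ ($b = -6 - 4 = -10$)
$93 b 29 + 130 = 93 \left(\left(-10\right) 29\right) + 130 = 93 \left(-290\right) + 130 = -26970 + 130 = -26840$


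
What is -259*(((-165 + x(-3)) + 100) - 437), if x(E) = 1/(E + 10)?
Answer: 129981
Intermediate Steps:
x(E) = 1/(10 + E)
-259*(((-165 + x(-3)) + 100) - 437) = -259*(((-165 + 1/(10 - 3)) + 100) - 437) = -259*(((-165 + 1/7) + 100) - 437) = -259*(((-165 + ⅐) + 100) - 437) = -259*((-1154/7 + 100) - 437) = -259*(-454/7 - 437) = -259*(-3513/7) = 129981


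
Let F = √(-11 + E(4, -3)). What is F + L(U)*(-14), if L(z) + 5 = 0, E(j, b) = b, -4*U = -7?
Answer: 70 + I*√14 ≈ 70.0 + 3.7417*I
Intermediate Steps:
U = 7/4 (U = -¼*(-7) = 7/4 ≈ 1.7500)
L(z) = -5 (L(z) = -5 + 0 = -5)
F = I*√14 (F = √(-11 - 3) = √(-14) = I*√14 ≈ 3.7417*I)
F + L(U)*(-14) = I*√14 - 5*(-14) = I*√14 + 70 = 70 + I*√14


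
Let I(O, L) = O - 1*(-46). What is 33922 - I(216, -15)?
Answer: 33660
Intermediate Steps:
I(O, L) = 46 + O (I(O, L) = O + 46 = 46 + O)
33922 - I(216, -15) = 33922 - (46 + 216) = 33922 - 1*262 = 33922 - 262 = 33660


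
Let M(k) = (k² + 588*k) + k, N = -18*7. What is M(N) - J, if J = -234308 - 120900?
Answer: 296870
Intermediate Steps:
N = -126
J = -355208
M(k) = k² + 589*k
M(N) - J = -126*(589 - 126) - 1*(-355208) = -126*463 + 355208 = -58338 + 355208 = 296870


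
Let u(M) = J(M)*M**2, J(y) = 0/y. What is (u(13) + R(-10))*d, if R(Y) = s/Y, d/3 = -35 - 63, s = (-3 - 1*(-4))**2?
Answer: 147/5 ≈ 29.400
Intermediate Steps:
J(y) = 0
s = 1 (s = (-3 + 4)**2 = 1**2 = 1)
d = -294 (d = 3*(-35 - 63) = 3*(-98) = -294)
u(M) = 0 (u(M) = 0*M**2 = 0)
R(Y) = 1/Y
(u(13) + R(-10))*d = (0 + 1/(-10))*(-294) = (0 - 1/10)*(-294) = -1/10*(-294) = 147/5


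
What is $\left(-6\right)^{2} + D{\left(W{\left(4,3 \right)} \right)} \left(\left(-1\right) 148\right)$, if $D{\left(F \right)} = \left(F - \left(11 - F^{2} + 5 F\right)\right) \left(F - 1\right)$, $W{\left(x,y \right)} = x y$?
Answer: $-138344$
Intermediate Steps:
$D{\left(F \right)} = \left(-1 + F\right) \left(-11 + F^{2} - 4 F\right)$ ($D{\left(F \right)} = \left(F - \left(11 - F^{2} + 5 F\right)\right) \left(-1 + F\right) = \left(-11 + F^{2} - 4 F\right) \left(-1 + F\right) = \left(-1 + F\right) \left(-11 + F^{2} - 4 F\right)$)
$\left(-6\right)^{2} + D{\left(W{\left(4,3 \right)} \right)} \left(\left(-1\right) 148\right) = \left(-6\right)^{2} + \left(11 + \left(4 \cdot 3\right)^{3} - 7 \cdot 4 \cdot 3 - 5 \left(4 \cdot 3\right)^{2}\right) \left(\left(-1\right) 148\right) = 36 + \left(11 + 12^{3} - 84 - 5 \cdot 12^{2}\right) \left(-148\right) = 36 + \left(11 + 1728 - 84 - 720\right) \left(-148\right) = 36 + 935 \left(-148\right) = 36 - 138380 = -138344$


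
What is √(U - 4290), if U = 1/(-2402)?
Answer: I*√24751603562/2402 ≈ 65.498*I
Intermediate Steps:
U = -1/2402 ≈ -0.00041632
√(U - 4290) = √(-1/2402 - 4290) = √(-10304581/2402) = I*√24751603562/2402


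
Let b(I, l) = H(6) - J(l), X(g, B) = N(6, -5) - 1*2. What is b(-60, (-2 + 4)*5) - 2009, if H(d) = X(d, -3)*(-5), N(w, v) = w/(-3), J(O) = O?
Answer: -1999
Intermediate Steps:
N(w, v) = -w/3 (N(w, v) = w*(-1/3) = -w/3)
X(g, B) = -4 (X(g, B) = -1/3*6 - 1*2 = -2 - 2 = -4)
H(d) = 20 (H(d) = -4*(-5) = 20)
b(I, l) = 20 - l
b(-60, (-2 + 4)*5) - 2009 = (20 - (-2 + 4)*5) - 2009 = (20 - 2*5) - 2009 = (20 - 1*10) - 2009 = (20 - 10) - 2009 = 10 - 2009 = -1999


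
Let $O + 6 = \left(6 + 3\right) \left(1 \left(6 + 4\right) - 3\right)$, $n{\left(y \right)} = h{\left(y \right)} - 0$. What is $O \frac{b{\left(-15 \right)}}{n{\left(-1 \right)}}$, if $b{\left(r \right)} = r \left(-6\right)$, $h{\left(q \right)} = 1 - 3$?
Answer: $-2565$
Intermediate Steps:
$h{\left(q \right)} = -2$
$n{\left(y \right)} = -2$ ($n{\left(y \right)} = -2 - 0 = -2 + 0 = -2$)
$b{\left(r \right)} = - 6 r$
$O = 57$ ($O = -6 + \left(6 + 3\right) \left(1 \left(6 + 4\right) - 3\right) = -6 + 9 \left(1 \cdot 10 - 3\right) = -6 + 9 \left(10 - 3\right) = -6 + 9 \cdot 7 = -6 + 63 = 57$)
$O \frac{b{\left(-15 \right)}}{n{\left(-1 \right)}} = 57 \frac{\left(-6\right) \left(-15\right)}{-2} = 57 \cdot 90 \left(- \frac{1}{2}\right) = 57 \left(-45\right) = -2565$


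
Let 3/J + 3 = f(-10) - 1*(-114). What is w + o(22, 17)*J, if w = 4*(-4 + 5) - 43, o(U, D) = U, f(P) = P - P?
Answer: -1421/37 ≈ -38.405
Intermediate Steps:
f(P) = 0
J = 1/37 (J = 3/(-3 + (0 - 1*(-114))) = 3/(-3 + (0 + 114)) = 3/(-3 + 114) = 3/111 = 3*(1/111) = 1/37 ≈ 0.027027)
w = -39 (w = 4*1 - 43 = 4 - 43 = -39)
w + o(22, 17)*J = -39 + 22*(1/37) = -39 + 22/37 = -1421/37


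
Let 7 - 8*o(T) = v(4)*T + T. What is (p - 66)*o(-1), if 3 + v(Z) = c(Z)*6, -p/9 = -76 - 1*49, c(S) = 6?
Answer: 43419/8 ≈ 5427.4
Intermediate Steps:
p = 1125 (p = -9*(-76 - 1*49) = -9*(-76 - 49) = -9*(-125) = 1125)
v(Z) = 33 (v(Z) = -3 + 6*6 = -3 + 36 = 33)
o(T) = 7/8 - 17*T/4 (o(T) = 7/8 - (33*T + T)/8 = 7/8 - 17*T/4)
(p - 66)*o(-1) = (1125 - 66)*(7/8 - 17/4*(-1)) = 1059*(7/8 + 17/4) = 1059*(41/8) = 43419/8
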